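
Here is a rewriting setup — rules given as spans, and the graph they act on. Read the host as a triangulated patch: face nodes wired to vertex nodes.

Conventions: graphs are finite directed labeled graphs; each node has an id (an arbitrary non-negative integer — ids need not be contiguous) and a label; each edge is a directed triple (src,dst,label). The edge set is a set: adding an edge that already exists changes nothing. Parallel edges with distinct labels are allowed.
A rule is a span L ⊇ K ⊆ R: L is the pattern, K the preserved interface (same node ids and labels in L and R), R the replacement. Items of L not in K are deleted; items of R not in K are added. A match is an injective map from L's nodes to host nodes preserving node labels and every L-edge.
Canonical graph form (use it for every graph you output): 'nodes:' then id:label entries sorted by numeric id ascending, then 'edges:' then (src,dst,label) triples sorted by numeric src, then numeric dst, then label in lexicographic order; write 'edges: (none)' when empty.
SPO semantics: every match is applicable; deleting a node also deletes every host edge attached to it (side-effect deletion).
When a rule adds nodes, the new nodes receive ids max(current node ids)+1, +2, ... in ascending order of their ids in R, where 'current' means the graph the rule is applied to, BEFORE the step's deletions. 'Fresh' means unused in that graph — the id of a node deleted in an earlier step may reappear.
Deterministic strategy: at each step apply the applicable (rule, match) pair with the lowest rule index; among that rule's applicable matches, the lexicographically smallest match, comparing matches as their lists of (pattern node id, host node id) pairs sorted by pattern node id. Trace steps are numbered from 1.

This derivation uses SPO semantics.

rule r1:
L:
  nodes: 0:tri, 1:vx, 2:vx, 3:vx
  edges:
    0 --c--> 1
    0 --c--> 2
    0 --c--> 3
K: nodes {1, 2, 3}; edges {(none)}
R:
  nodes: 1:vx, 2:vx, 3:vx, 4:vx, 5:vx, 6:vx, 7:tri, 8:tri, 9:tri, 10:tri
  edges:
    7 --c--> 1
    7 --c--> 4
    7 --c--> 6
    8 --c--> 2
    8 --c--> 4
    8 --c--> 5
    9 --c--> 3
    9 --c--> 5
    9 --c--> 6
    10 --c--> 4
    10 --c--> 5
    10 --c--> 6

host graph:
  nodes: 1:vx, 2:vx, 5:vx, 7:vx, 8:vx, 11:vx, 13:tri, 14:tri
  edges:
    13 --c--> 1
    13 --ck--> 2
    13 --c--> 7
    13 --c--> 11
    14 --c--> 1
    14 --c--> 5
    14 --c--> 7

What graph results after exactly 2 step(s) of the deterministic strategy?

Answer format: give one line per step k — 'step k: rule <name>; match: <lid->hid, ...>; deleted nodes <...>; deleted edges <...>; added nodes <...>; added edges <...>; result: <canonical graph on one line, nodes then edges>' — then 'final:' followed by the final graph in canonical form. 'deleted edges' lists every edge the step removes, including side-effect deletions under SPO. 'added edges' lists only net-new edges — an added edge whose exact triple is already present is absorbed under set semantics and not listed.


step 1: rule r1; match: 0->13, 1->1, 2->7, 3->11; deleted nodes 13; deleted edges (13,1,c); (13,2,ck); (13,7,c); (13,11,c); added nodes 15, 16, 17, 18, 19, 20, 21; added edges (18,1,c); (18,15,c); (18,17,c); (19,7,c); (19,15,c); (19,16,c); (20,11,c); (20,16,c); (20,17,c); (21,15,c); (21,16,c); (21,17,c); result: nodes: 1:vx, 2:vx, 5:vx, 7:vx, 8:vx, 11:vx, 14:tri, 15:vx, 16:vx, 17:vx, 18:tri, 19:tri, 20:tri, 21:tri edges: (14,1,c); (14,5,c); (14,7,c); (18,1,c); (18,15,c); (18,17,c); (19,7,c); (19,15,c); (19,16,c); (20,11,c); (20,16,c); (20,17,c); (21,15,c); (21,16,c); (21,17,c)
step 2: rule r1; match: 0->14, 1->1, 2->5, 3->7; deleted nodes 14; deleted edges (14,1,c); (14,5,c); (14,7,c); added nodes 22, 23, 24, 25, 26, 27, 28; added edges (25,1,c); (25,22,c); (25,24,c); (26,5,c); (26,22,c); (26,23,c); (27,7,c); (27,23,c); (27,24,c); (28,22,c); (28,23,c); (28,24,c); result: nodes: 1:vx, 2:vx, 5:vx, 7:vx, 8:vx, 11:vx, 15:vx, 16:vx, 17:vx, 18:tri, 19:tri, 20:tri, 21:tri, 22:vx, 23:vx, 24:vx, 25:tri, 26:tri, 27:tri, 28:tri edges: (18,1,c); (18,15,c); (18,17,c); (19,7,c); (19,15,c); (19,16,c); (20,11,c); (20,16,c); (20,17,c); (21,15,c); (21,16,c); (21,17,c); (25,1,c); (25,22,c); (25,24,c); (26,5,c); (26,22,c); (26,23,c); (27,7,c); (27,23,c); (27,24,c); (28,22,c); (28,23,c); (28,24,c)
final:
nodes: 1:vx, 2:vx, 5:vx, 7:vx, 8:vx, 11:vx, 15:vx, 16:vx, 17:vx, 18:tri, 19:tri, 20:tri, 21:tri, 22:vx, 23:vx, 24:vx, 25:tri, 26:tri, 27:tri, 28:tri
edges: (18,1,c); (18,15,c); (18,17,c); (19,7,c); (19,15,c); (19,16,c); (20,11,c); (20,16,c); (20,17,c); (21,15,c); (21,16,c); (21,17,c); (25,1,c); (25,22,c); (25,24,c); (26,5,c); (26,22,c); (26,23,c); (27,7,c); (27,23,c); (27,24,c); (28,22,c); (28,23,c); (28,24,c)


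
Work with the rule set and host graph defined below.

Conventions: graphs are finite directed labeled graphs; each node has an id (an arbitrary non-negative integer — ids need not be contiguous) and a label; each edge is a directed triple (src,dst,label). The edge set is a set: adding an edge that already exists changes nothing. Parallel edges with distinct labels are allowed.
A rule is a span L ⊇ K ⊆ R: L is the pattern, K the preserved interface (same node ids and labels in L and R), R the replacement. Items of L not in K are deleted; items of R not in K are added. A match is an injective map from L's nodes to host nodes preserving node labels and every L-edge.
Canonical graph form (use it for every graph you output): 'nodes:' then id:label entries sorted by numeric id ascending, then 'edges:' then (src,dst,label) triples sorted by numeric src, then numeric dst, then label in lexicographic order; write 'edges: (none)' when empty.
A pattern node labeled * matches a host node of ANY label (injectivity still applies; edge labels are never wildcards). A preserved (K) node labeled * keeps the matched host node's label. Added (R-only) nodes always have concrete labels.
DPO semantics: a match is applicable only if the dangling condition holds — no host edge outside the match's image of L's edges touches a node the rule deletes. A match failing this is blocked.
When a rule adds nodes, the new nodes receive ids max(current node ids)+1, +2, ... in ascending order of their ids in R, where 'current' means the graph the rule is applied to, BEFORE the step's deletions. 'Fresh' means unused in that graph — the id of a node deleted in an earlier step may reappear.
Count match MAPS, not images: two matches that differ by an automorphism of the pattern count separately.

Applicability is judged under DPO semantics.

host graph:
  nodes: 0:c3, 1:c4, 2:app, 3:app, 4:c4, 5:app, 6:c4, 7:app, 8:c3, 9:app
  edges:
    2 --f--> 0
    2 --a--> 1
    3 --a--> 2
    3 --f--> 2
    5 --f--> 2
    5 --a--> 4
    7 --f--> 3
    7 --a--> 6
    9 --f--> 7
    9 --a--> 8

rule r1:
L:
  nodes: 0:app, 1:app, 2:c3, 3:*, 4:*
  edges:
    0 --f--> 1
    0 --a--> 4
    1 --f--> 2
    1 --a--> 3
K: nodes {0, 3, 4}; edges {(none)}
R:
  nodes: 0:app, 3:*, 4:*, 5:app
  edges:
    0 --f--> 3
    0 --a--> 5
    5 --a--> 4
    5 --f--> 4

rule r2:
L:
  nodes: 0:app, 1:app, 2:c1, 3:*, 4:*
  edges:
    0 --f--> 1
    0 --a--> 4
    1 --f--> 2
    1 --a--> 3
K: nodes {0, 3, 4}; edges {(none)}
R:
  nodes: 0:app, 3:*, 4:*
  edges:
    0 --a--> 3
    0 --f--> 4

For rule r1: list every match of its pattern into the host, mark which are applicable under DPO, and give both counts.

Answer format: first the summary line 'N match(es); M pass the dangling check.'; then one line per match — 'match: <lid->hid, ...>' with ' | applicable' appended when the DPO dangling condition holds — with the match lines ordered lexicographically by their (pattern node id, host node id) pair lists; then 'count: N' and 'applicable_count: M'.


1 match(es); 0 pass the dangling check.
match: 0->5, 1->2, 2->0, 3->1, 4->4
count: 1
applicable_count: 0


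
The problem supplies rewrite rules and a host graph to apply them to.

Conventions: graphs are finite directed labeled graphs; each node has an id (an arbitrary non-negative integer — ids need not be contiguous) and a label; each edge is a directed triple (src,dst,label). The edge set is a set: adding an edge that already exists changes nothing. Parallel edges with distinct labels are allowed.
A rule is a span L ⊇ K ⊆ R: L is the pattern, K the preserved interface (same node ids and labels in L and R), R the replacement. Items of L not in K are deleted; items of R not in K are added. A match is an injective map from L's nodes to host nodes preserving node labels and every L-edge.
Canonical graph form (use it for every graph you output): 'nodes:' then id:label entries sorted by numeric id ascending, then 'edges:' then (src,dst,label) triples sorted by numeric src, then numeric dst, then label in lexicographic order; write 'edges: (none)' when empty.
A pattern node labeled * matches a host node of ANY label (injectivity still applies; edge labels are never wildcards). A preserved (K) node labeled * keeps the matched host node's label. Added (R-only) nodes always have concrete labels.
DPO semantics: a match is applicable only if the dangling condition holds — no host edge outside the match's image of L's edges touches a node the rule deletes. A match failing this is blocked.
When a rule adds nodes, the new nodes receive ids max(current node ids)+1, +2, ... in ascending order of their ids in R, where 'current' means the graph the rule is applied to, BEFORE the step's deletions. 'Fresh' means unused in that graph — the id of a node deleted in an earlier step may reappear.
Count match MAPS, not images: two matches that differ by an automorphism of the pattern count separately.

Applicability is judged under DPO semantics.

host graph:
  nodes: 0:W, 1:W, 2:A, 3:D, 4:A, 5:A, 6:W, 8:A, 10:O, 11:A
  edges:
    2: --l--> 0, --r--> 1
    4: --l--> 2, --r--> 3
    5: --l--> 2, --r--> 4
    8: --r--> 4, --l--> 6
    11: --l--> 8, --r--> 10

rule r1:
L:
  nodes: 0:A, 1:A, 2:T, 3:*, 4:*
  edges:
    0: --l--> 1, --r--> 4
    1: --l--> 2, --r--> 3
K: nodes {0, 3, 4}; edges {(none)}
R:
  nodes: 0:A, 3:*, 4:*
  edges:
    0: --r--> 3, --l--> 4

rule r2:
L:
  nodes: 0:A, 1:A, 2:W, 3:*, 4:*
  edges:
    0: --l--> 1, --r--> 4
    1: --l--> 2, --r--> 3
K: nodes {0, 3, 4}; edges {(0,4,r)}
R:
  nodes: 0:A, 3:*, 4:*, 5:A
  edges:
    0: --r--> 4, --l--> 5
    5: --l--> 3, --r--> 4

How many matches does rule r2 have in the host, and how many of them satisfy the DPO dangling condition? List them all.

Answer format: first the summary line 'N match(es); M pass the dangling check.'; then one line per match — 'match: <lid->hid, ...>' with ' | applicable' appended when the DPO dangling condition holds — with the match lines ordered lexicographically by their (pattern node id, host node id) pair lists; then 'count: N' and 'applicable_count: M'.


3 match(es); 1 pass the dangling check.
match: 0->4, 1->2, 2->0, 3->1, 4->3
match: 0->5, 1->2, 2->0, 3->1, 4->4
match: 0->11, 1->8, 2->6, 3->4, 4->10 | applicable
count: 3
applicable_count: 1


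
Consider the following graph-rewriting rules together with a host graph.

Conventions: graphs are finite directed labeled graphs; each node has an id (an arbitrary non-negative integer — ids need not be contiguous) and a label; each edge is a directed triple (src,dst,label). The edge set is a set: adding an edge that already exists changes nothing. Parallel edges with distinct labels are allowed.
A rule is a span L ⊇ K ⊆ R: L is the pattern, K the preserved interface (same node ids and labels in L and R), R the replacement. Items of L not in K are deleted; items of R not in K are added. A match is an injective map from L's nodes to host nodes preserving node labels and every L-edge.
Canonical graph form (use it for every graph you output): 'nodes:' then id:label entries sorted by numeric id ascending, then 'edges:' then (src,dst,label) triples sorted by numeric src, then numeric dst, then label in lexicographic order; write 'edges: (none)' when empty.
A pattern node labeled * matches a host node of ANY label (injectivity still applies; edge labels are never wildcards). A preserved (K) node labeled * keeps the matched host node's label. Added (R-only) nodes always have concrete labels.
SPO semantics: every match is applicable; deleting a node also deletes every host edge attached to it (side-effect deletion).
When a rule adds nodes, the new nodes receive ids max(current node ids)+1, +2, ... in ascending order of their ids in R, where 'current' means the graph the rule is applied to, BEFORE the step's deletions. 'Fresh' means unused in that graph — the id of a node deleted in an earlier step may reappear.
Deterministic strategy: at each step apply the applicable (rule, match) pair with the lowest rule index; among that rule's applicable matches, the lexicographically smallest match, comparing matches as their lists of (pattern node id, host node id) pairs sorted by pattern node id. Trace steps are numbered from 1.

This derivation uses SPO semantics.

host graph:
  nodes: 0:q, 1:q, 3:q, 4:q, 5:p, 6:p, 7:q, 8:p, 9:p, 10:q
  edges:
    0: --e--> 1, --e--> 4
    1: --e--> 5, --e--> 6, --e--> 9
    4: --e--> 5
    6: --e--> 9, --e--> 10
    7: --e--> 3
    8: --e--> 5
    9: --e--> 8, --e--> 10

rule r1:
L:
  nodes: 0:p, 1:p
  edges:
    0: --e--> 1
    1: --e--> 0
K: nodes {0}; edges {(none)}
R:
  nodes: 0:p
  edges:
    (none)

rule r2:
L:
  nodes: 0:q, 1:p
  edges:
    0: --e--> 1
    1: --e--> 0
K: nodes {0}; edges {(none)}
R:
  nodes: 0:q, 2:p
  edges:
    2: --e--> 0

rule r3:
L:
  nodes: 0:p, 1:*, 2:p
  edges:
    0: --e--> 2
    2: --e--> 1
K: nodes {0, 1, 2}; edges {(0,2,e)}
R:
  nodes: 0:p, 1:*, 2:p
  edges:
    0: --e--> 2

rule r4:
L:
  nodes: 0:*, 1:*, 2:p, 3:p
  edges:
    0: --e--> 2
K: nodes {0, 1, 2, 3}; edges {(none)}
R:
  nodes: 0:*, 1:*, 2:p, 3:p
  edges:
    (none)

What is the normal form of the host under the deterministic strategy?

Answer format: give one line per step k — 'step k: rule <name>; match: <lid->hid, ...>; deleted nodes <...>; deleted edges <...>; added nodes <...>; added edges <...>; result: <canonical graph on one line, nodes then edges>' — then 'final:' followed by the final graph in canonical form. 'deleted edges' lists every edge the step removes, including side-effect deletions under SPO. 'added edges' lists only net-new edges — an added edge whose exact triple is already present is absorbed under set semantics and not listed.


step 1: rule r3; match: 0->6, 1->8, 2->9; deleted nodes (none); deleted edges (9,8,e); added nodes (none); added edges (none); result: nodes: 0:q, 1:q, 3:q, 4:q, 5:p, 6:p, 7:q, 8:p, 9:p, 10:q edges: (0,1,e); (0,4,e); (1,5,e); (1,6,e); (1,9,e); (4,5,e); (6,9,e); (6,10,e); (7,3,e); (8,5,e); (9,10,e)
step 2: rule r3; match: 0->6, 1->10, 2->9; deleted nodes (none); deleted edges (9,10,e); added nodes (none); added edges (none); result: nodes: 0:q, 1:q, 3:q, 4:q, 5:p, 6:p, 7:q, 8:p, 9:p, 10:q edges: (0,1,e); (0,4,e); (1,5,e); (1,6,e); (1,9,e); (4,5,e); (6,9,e); (6,10,e); (7,3,e); (8,5,e)
step 3: rule r4; match: 0->1, 1->0, 2->5, 3->6; deleted nodes (none); deleted edges (1,5,e); added nodes (none); added edges (none); result: nodes: 0:q, 1:q, 3:q, 4:q, 5:p, 6:p, 7:q, 8:p, 9:p, 10:q edges: (0,1,e); (0,4,e); (1,6,e); (1,9,e); (4,5,e); (6,9,e); (6,10,e); (7,3,e); (8,5,e)
step 4: rule r4; match: 0->1, 1->0, 2->6, 3->5; deleted nodes (none); deleted edges (1,6,e); added nodes (none); added edges (none); result: nodes: 0:q, 1:q, 3:q, 4:q, 5:p, 6:p, 7:q, 8:p, 9:p, 10:q edges: (0,1,e); (0,4,e); (1,9,e); (4,5,e); (6,9,e); (6,10,e); (7,3,e); (8,5,e)
step 5: rule r4; match: 0->1, 1->0, 2->9, 3->5; deleted nodes (none); deleted edges (1,9,e); added nodes (none); added edges (none); result: nodes: 0:q, 1:q, 3:q, 4:q, 5:p, 6:p, 7:q, 8:p, 9:p, 10:q edges: (0,1,e); (0,4,e); (4,5,e); (6,9,e); (6,10,e); (7,3,e); (8,5,e)
step 6: rule r4; match: 0->4, 1->0, 2->5, 3->6; deleted nodes (none); deleted edges (4,5,e); added nodes (none); added edges (none); result: nodes: 0:q, 1:q, 3:q, 4:q, 5:p, 6:p, 7:q, 8:p, 9:p, 10:q edges: (0,1,e); (0,4,e); (6,9,e); (6,10,e); (7,3,e); (8,5,e)
step 7: rule r4; match: 0->6, 1->0, 2->9, 3->5; deleted nodes (none); deleted edges (6,9,e); added nodes (none); added edges (none); result: nodes: 0:q, 1:q, 3:q, 4:q, 5:p, 6:p, 7:q, 8:p, 9:p, 10:q edges: (0,1,e); (0,4,e); (6,10,e); (7,3,e); (8,5,e)
step 8: rule r4; match: 0->8, 1->0, 2->5, 3->6; deleted nodes (none); deleted edges (8,5,e); added nodes (none); added edges (none); result: nodes: 0:q, 1:q, 3:q, 4:q, 5:p, 6:p, 7:q, 8:p, 9:p, 10:q edges: (0,1,e); (0,4,e); (6,10,e); (7,3,e)
final:
nodes: 0:q, 1:q, 3:q, 4:q, 5:p, 6:p, 7:q, 8:p, 9:p, 10:q
edges: (0,1,e); (0,4,e); (6,10,e); (7,3,e)


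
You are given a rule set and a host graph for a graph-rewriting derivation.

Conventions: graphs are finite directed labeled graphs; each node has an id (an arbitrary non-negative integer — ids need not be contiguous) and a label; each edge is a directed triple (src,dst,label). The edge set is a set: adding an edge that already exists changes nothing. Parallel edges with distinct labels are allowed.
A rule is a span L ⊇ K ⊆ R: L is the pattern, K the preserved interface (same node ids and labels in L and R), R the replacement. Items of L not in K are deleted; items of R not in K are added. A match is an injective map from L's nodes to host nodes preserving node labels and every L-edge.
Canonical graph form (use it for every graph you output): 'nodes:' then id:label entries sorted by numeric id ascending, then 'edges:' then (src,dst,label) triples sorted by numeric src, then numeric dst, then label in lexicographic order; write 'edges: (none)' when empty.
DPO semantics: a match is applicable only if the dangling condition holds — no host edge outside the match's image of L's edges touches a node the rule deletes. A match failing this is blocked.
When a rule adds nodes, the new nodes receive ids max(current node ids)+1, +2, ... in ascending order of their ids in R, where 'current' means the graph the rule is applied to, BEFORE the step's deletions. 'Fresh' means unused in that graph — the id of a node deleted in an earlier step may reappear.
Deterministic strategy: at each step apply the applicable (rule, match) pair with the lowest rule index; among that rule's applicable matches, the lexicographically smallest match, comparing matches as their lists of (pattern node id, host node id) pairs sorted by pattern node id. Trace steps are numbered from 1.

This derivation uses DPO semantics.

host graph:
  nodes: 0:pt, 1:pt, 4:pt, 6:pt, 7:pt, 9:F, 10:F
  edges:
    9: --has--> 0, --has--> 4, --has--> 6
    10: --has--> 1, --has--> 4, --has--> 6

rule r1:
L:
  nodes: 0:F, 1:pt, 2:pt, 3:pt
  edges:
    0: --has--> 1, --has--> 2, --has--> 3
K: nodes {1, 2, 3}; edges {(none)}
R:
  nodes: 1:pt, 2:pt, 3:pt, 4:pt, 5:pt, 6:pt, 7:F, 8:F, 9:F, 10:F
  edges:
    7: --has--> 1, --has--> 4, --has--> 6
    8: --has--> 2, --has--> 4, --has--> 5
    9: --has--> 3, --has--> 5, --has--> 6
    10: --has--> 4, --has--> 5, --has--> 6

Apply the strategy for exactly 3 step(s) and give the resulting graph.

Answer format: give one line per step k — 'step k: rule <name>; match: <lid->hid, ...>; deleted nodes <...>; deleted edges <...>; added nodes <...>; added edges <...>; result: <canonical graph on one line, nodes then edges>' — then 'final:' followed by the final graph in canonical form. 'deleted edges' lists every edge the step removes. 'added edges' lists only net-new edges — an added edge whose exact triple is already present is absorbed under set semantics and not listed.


step 1: rule r1; match: 0->9, 1->0, 2->4, 3->6; deleted nodes 9; deleted edges (9,0,has); (9,4,has); (9,6,has); added nodes 11, 12, 13, 14, 15, 16, 17; added edges (14,0,has); (14,11,has); (14,13,has); (15,4,has); (15,11,has); (15,12,has); (16,6,has); (16,12,has); (16,13,has); (17,11,has); (17,12,has); (17,13,has); result: nodes: 0:pt, 1:pt, 4:pt, 6:pt, 7:pt, 10:F, 11:pt, 12:pt, 13:pt, 14:F, 15:F, 16:F, 17:F edges: (10,1,has); (10,4,has); (10,6,has); (14,0,has); (14,11,has); (14,13,has); (15,4,has); (15,11,has); (15,12,has); (16,6,has); (16,12,has); (16,13,has); (17,11,has); (17,12,has); (17,13,has)
step 2: rule r1; match: 0->10, 1->1, 2->4, 3->6; deleted nodes 10; deleted edges (10,1,has); (10,4,has); (10,6,has); added nodes 18, 19, 20, 21, 22, 23, 24; added edges (21,1,has); (21,18,has); (21,20,has); (22,4,has); (22,18,has); (22,19,has); (23,6,has); (23,19,has); (23,20,has); (24,18,has); (24,19,has); (24,20,has); result: nodes: 0:pt, 1:pt, 4:pt, 6:pt, 7:pt, 11:pt, 12:pt, 13:pt, 14:F, 15:F, 16:F, 17:F, 18:pt, 19:pt, 20:pt, 21:F, 22:F, 23:F, 24:F edges: (14,0,has); (14,11,has); (14,13,has); (15,4,has); (15,11,has); (15,12,has); (16,6,has); (16,12,has); (16,13,has); (17,11,has); (17,12,has); (17,13,has); (21,1,has); (21,18,has); (21,20,has); (22,4,has); (22,18,has); (22,19,has); (23,6,has); (23,19,has); (23,20,has); (24,18,has); (24,19,has); (24,20,has)
step 3: rule r1; match: 0->14, 1->0, 2->11, 3->13; deleted nodes 14; deleted edges (14,0,has); (14,11,has); (14,13,has); added nodes 25, 26, 27, 28, 29, 30, 31; added edges (28,0,has); (28,25,has); (28,27,has); (29,11,has); (29,25,has); (29,26,has); (30,13,has); (30,26,has); (30,27,has); (31,25,has); (31,26,has); (31,27,has); result: nodes: 0:pt, 1:pt, 4:pt, 6:pt, 7:pt, 11:pt, 12:pt, 13:pt, 15:F, 16:F, 17:F, 18:pt, 19:pt, 20:pt, 21:F, 22:F, 23:F, 24:F, 25:pt, 26:pt, 27:pt, 28:F, 29:F, 30:F, 31:F edges: (15,4,has); (15,11,has); (15,12,has); (16,6,has); (16,12,has); (16,13,has); (17,11,has); (17,12,has); (17,13,has); (21,1,has); (21,18,has); (21,20,has); (22,4,has); (22,18,has); (22,19,has); (23,6,has); (23,19,has); (23,20,has); (24,18,has); (24,19,has); (24,20,has); (28,0,has); (28,25,has); (28,27,has); (29,11,has); (29,25,has); (29,26,has); (30,13,has); (30,26,has); (30,27,has); (31,25,has); (31,26,has); (31,27,has)
final:
nodes: 0:pt, 1:pt, 4:pt, 6:pt, 7:pt, 11:pt, 12:pt, 13:pt, 15:F, 16:F, 17:F, 18:pt, 19:pt, 20:pt, 21:F, 22:F, 23:F, 24:F, 25:pt, 26:pt, 27:pt, 28:F, 29:F, 30:F, 31:F
edges: (15,4,has); (15,11,has); (15,12,has); (16,6,has); (16,12,has); (16,13,has); (17,11,has); (17,12,has); (17,13,has); (21,1,has); (21,18,has); (21,20,has); (22,4,has); (22,18,has); (22,19,has); (23,6,has); (23,19,has); (23,20,has); (24,18,has); (24,19,has); (24,20,has); (28,0,has); (28,25,has); (28,27,has); (29,11,has); (29,25,has); (29,26,has); (30,13,has); (30,26,has); (30,27,has); (31,25,has); (31,26,has); (31,27,has)


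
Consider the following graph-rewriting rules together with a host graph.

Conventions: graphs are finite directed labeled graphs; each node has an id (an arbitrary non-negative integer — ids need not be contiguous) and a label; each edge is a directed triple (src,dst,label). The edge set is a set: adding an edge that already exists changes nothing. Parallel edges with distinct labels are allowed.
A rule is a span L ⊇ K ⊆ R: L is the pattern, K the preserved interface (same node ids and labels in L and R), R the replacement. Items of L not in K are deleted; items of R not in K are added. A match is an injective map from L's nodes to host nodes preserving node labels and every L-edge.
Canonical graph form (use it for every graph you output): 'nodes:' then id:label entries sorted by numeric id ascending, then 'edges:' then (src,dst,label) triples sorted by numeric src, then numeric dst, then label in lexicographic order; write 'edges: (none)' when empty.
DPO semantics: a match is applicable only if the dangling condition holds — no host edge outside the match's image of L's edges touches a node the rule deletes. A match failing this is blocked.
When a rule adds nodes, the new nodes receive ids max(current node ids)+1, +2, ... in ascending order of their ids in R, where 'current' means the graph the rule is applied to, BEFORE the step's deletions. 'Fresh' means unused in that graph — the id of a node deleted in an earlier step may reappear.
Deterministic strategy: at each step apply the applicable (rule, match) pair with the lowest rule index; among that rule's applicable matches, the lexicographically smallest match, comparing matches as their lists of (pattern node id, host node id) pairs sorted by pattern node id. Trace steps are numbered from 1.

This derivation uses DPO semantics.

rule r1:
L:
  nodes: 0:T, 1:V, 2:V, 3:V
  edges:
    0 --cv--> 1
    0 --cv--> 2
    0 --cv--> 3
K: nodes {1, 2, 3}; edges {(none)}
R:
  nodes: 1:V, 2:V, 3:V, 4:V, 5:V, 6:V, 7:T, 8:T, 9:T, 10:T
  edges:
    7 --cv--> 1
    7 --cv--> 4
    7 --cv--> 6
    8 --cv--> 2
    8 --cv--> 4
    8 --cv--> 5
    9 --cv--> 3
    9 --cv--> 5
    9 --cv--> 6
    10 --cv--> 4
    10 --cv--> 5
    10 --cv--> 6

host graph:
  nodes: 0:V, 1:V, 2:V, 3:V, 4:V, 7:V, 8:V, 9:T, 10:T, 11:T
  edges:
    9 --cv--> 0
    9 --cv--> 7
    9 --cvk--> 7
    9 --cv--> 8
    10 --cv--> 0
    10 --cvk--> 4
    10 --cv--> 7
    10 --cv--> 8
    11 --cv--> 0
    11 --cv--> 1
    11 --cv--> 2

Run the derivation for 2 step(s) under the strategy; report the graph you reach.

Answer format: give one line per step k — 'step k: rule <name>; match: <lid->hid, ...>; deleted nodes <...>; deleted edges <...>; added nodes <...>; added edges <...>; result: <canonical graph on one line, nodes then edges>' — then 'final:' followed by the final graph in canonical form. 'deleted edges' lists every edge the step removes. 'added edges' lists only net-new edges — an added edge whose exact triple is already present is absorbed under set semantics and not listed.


step 1: rule r1; match: 0->11, 1->0, 2->1, 3->2; deleted nodes 11; deleted edges (11,0,cv); (11,1,cv); (11,2,cv); added nodes 12, 13, 14, 15, 16, 17, 18; added edges (15,0,cv); (15,12,cv); (15,14,cv); (16,1,cv); (16,12,cv); (16,13,cv); (17,2,cv); (17,13,cv); (17,14,cv); (18,12,cv); (18,13,cv); (18,14,cv); result: nodes: 0:V, 1:V, 2:V, 3:V, 4:V, 7:V, 8:V, 9:T, 10:T, 12:V, 13:V, 14:V, 15:T, 16:T, 17:T, 18:T edges: (9,0,cv); (9,7,cv); (9,7,cvk); (9,8,cv); (10,0,cv); (10,4,cvk); (10,7,cv); (10,8,cv); (15,0,cv); (15,12,cv); (15,14,cv); (16,1,cv); (16,12,cv); (16,13,cv); (17,2,cv); (17,13,cv); (17,14,cv); (18,12,cv); (18,13,cv); (18,14,cv)
step 2: rule r1; match: 0->15, 1->0, 2->12, 3->14; deleted nodes 15; deleted edges (15,0,cv); (15,12,cv); (15,14,cv); added nodes 19, 20, 21, 22, 23, 24, 25; added edges (22,0,cv); (22,19,cv); (22,21,cv); (23,12,cv); (23,19,cv); (23,20,cv); (24,14,cv); (24,20,cv); (24,21,cv); (25,19,cv); (25,20,cv); (25,21,cv); result: nodes: 0:V, 1:V, 2:V, 3:V, 4:V, 7:V, 8:V, 9:T, 10:T, 12:V, 13:V, 14:V, 16:T, 17:T, 18:T, 19:V, 20:V, 21:V, 22:T, 23:T, 24:T, 25:T edges: (9,0,cv); (9,7,cv); (9,7,cvk); (9,8,cv); (10,0,cv); (10,4,cvk); (10,7,cv); (10,8,cv); (16,1,cv); (16,12,cv); (16,13,cv); (17,2,cv); (17,13,cv); (17,14,cv); (18,12,cv); (18,13,cv); (18,14,cv); (22,0,cv); (22,19,cv); (22,21,cv); (23,12,cv); (23,19,cv); (23,20,cv); (24,14,cv); (24,20,cv); (24,21,cv); (25,19,cv); (25,20,cv); (25,21,cv)
final:
nodes: 0:V, 1:V, 2:V, 3:V, 4:V, 7:V, 8:V, 9:T, 10:T, 12:V, 13:V, 14:V, 16:T, 17:T, 18:T, 19:V, 20:V, 21:V, 22:T, 23:T, 24:T, 25:T
edges: (9,0,cv); (9,7,cv); (9,7,cvk); (9,8,cv); (10,0,cv); (10,4,cvk); (10,7,cv); (10,8,cv); (16,1,cv); (16,12,cv); (16,13,cv); (17,2,cv); (17,13,cv); (17,14,cv); (18,12,cv); (18,13,cv); (18,14,cv); (22,0,cv); (22,19,cv); (22,21,cv); (23,12,cv); (23,19,cv); (23,20,cv); (24,14,cv); (24,20,cv); (24,21,cv); (25,19,cv); (25,20,cv); (25,21,cv)


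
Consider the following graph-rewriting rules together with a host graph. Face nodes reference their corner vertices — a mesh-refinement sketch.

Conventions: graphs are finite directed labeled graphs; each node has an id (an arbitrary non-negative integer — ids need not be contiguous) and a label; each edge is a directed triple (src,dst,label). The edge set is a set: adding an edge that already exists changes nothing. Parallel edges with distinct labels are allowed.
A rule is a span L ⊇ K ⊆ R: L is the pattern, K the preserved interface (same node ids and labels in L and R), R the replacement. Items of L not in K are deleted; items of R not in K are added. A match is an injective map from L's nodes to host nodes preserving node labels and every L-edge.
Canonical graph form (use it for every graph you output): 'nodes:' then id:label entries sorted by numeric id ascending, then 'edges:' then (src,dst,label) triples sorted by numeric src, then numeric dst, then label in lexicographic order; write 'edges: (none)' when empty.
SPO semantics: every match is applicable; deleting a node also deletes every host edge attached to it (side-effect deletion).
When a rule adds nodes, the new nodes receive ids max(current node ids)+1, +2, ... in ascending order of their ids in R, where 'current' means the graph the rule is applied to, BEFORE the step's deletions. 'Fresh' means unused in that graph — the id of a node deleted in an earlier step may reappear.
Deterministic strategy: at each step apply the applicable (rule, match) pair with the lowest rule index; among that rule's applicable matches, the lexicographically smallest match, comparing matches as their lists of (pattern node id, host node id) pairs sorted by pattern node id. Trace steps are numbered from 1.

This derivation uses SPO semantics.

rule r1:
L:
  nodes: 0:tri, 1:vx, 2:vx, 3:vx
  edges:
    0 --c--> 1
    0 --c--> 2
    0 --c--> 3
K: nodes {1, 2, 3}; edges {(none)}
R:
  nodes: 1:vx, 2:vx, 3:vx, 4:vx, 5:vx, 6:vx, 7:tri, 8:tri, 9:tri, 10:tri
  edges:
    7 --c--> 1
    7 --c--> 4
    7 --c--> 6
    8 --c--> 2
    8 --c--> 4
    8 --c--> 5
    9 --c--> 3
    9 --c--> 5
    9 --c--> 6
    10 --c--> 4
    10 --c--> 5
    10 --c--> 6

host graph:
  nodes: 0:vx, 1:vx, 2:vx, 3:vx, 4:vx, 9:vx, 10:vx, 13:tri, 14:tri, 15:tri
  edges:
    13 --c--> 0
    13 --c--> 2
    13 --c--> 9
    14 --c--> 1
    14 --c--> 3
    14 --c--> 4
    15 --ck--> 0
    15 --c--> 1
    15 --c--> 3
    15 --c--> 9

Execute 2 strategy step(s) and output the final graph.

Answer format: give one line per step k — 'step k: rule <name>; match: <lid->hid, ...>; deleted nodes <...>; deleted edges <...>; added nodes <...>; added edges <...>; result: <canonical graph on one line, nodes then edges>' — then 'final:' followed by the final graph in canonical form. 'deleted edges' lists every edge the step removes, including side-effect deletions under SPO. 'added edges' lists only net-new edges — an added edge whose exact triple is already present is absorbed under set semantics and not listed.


step 1: rule r1; match: 0->13, 1->0, 2->2, 3->9; deleted nodes 13; deleted edges (13,0,c); (13,2,c); (13,9,c); added nodes 16, 17, 18, 19, 20, 21, 22; added edges (19,0,c); (19,16,c); (19,18,c); (20,2,c); (20,16,c); (20,17,c); (21,9,c); (21,17,c); (21,18,c); (22,16,c); (22,17,c); (22,18,c); result: nodes: 0:vx, 1:vx, 2:vx, 3:vx, 4:vx, 9:vx, 10:vx, 14:tri, 15:tri, 16:vx, 17:vx, 18:vx, 19:tri, 20:tri, 21:tri, 22:tri edges: (14,1,c); (14,3,c); (14,4,c); (15,0,ck); (15,1,c); (15,3,c); (15,9,c); (19,0,c); (19,16,c); (19,18,c); (20,2,c); (20,16,c); (20,17,c); (21,9,c); (21,17,c); (21,18,c); (22,16,c); (22,17,c); (22,18,c)
step 2: rule r1; match: 0->14, 1->1, 2->3, 3->4; deleted nodes 14; deleted edges (14,1,c); (14,3,c); (14,4,c); added nodes 23, 24, 25, 26, 27, 28, 29; added edges (26,1,c); (26,23,c); (26,25,c); (27,3,c); (27,23,c); (27,24,c); (28,4,c); (28,24,c); (28,25,c); (29,23,c); (29,24,c); (29,25,c); result: nodes: 0:vx, 1:vx, 2:vx, 3:vx, 4:vx, 9:vx, 10:vx, 15:tri, 16:vx, 17:vx, 18:vx, 19:tri, 20:tri, 21:tri, 22:tri, 23:vx, 24:vx, 25:vx, 26:tri, 27:tri, 28:tri, 29:tri edges: (15,0,ck); (15,1,c); (15,3,c); (15,9,c); (19,0,c); (19,16,c); (19,18,c); (20,2,c); (20,16,c); (20,17,c); (21,9,c); (21,17,c); (21,18,c); (22,16,c); (22,17,c); (22,18,c); (26,1,c); (26,23,c); (26,25,c); (27,3,c); (27,23,c); (27,24,c); (28,4,c); (28,24,c); (28,25,c); (29,23,c); (29,24,c); (29,25,c)
final:
nodes: 0:vx, 1:vx, 2:vx, 3:vx, 4:vx, 9:vx, 10:vx, 15:tri, 16:vx, 17:vx, 18:vx, 19:tri, 20:tri, 21:tri, 22:tri, 23:vx, 24:vx, 25:vx, 26:tri, 27:tri, 28:tri, 29:tri
edges: (15,0,ck); (15,1,c); (15,3,c); (15,9,c); (19,0,c); (19,16,c); (19,18,c); (20,2,c); (20,16,c); (20,17,c); (21,9,c); (21,17,c); (21,18,c); (22,16,c); (22,17,c); (22,18,c); (26,1,c); (26,23,c); (26,25,c); (27,3,c); (27,23,c); (27,24,c); (28,4,c); (28,24,c); (28,25,c); (29,23,c); (29,24,c); (29,25,c)


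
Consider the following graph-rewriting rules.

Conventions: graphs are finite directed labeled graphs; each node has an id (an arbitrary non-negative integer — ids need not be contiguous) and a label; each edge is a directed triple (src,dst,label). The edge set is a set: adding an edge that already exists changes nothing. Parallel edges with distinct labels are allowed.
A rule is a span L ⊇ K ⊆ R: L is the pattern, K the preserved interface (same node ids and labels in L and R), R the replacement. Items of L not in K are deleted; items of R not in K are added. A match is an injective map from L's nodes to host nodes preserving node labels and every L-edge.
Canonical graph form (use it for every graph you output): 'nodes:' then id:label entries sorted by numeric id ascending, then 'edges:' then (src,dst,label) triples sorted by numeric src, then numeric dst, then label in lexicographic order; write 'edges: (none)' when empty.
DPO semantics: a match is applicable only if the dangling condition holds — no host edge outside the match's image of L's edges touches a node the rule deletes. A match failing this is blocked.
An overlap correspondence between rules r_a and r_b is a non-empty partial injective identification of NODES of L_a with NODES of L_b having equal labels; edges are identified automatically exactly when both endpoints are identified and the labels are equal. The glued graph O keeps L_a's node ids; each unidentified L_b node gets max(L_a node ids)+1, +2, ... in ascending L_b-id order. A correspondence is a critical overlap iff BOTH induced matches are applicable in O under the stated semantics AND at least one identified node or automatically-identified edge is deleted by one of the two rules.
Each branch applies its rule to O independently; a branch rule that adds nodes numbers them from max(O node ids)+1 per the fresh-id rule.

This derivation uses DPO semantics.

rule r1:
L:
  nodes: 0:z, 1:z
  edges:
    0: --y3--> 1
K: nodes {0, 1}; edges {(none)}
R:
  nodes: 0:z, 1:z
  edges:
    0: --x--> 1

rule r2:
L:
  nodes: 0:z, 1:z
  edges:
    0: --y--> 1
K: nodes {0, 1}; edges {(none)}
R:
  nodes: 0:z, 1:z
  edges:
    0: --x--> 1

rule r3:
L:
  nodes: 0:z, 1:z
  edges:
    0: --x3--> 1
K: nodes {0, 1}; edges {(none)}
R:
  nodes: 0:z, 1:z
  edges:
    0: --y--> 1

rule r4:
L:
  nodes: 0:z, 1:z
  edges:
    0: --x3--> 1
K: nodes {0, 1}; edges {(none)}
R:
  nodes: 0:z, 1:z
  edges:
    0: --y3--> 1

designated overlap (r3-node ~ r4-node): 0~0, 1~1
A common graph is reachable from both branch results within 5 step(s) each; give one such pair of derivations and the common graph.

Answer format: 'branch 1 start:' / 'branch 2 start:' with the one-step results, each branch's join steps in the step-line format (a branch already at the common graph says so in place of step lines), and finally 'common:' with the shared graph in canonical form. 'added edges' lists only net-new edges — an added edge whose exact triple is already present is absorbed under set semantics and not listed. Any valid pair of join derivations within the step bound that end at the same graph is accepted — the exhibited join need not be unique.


branch 1 start:
nodes: 0:z, 1:z
edges: (0,1,y)
branch 2 start:
nodes: 0:z, 1:z
edges: (0,1,y3)
branch 1 step 1: rule r2; match: 0->0, 1->1; deleted nodes (none); deleted edges (0,1,y); added nodes (none); added edges (0,1,x); result: nodes: 0:z, 1:z edges: (0,1,x)
branch 2 step 1: rule r1; match: 0->0, 1->1; deleted nodes (none); deleted edges (0,1,y3); added nodes (none); added edges (0,1,x); result: nodes: 0:z, 1:z edges: (0,1,x)
common:
nodes: 0:z, 1:z
edges: (0,1,x)


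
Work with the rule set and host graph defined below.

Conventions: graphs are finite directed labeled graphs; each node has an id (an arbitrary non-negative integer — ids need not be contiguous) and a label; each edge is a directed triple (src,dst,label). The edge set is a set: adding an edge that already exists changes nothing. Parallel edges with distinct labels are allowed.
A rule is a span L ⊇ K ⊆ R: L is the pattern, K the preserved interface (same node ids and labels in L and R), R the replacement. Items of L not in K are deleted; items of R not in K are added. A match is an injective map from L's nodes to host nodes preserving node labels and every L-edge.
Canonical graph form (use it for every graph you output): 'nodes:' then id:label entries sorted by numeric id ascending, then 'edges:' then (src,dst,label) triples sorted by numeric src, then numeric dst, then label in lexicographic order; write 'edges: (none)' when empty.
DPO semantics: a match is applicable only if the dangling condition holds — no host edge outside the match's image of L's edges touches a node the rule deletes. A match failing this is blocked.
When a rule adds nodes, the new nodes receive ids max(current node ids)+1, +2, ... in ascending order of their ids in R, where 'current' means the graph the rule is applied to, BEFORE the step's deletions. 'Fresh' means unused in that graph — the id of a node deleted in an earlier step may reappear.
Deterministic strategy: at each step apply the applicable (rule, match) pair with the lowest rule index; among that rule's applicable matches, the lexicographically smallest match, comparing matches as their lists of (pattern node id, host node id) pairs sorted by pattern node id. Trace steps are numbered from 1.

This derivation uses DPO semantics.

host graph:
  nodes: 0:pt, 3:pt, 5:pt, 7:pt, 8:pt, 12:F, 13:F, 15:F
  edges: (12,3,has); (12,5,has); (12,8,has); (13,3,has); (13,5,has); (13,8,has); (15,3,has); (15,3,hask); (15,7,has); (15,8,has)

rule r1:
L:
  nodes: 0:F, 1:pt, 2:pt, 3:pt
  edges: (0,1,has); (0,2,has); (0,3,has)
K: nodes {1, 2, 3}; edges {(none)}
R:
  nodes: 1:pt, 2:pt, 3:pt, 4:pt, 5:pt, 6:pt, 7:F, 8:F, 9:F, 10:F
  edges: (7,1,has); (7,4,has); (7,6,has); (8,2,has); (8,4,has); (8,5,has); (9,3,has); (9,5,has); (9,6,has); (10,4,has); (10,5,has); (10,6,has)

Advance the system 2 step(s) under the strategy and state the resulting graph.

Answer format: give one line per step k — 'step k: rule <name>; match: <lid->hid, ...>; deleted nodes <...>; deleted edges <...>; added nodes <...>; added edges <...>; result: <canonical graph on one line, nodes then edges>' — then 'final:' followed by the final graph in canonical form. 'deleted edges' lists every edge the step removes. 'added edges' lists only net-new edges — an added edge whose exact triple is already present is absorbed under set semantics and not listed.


step 1: rule r1; match: 0->12, 1->3, 2->5, 3->8; deleted nodes 12; deleted edges (12,3,has); (12,5,has); (12,8,has); added nodes 16, 17, 18, 19, 20, 21, 22; added edges (19,3,has); (19,16,has); (19,18,has); (20,5,has); (20,16,has); (20,17,has); (21,8,has); (21,17,has); (21,18,has); (22,16,has); (22,17,has); (22,18,has); result: nodes: 0:pt, 3:pt, 5:pt, 7:pt, 8:pt, 13:F, 15:F, 16:pt, 17:pt, 18:pt, 19:F, 20:F, 21:F, 22:F edges: (13,3,has); (13,5,has); (13,8,has); (15,3,has); (15,3,hask); (15,7,has); (15,8,has); (19,3,has); (19,16,has); (19,18,has); (20,5,has); (20,16,has); (20,17,has); (21,8,has); (21,17,has); (21,18,has); (22,16,has); (22,17,has); (22,18,has)
step 2: rule r1; match: 0->13, 1->3, 2->5, 3->8; deleted nodes 13; deleted edges (13,3,has); (13,5,has); (13,8,has); added nodes 23, 24, 25, 26, 27, 28, 29; added edges (26,3,has); (26,23,has); (26,25,has); (27,5,has); (27,23,has); (27,24,has); (28,8,has); (28,24,has); (28,25,has); (29,23,has); (29,24,has); (29,25,has); result: nodes: 0:pt, 3:pt, 5:pt, 7:pt, 8:pt, 15:F, 16:pt, 17:pt, 18:pt, 19:F, 20:F, 21:F, 22:F, 23:pt, 24:pt, 25:pt, 26:F, 27:F, 28:F, 29:F edges: (15,3,has); (15,3,hask); (15,7,has); (15,8,has); (19,3,has); (19,16,has); (19,18,has); (20,5,has); (20,16,has); (20,17,has); (21,8,has); (21,17,has); (21,18,has); (22,16,has); (22,17,has); (22,18,has); (26,3,has); (26,23,has); (26,25,has); (27,5,has); (27,23,has); (27,24,has); (28,8,has); (28,24,has); (28,25,has); (29,23,has); (29,24,has); (29,25,has)
final:
nodes: 0:pt, 3:pt, 5:pt, 7:pt, 8:pt, 15:F, 16:pt, 17:pt, 18:pt, 19:F, 20:F, 21:F, 22:F, 23:pt, 24:pt, 25:pt, 26:F, 27:F, 28:F, 29:F
edges: (15,3,has); (15,3,hask); (15,7,has); (15,8,has); (19,3,has); (19,16,has); (19,18,has); (20,5,has); (20,16,has); (20,17,has); (21,8,has); (21,17,has); (21,18,has); (22,16,has); (22,17,has); (22,18,has); (26,3,has); (26,23,has); (26,25,has); (27,5,has); (27,23,has); (27,24,has); (28,8,has); (28,24,has); (28,25,has); (29,23,has); (29,24,has); (29,25,has)
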